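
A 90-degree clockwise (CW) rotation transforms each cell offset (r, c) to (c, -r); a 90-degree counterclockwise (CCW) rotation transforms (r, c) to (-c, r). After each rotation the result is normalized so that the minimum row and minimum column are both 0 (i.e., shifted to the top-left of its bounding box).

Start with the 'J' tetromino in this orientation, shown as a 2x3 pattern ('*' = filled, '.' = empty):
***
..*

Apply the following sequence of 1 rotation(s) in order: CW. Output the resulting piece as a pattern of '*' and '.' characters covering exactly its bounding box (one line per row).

Answer: .*
.*
**

Derivation:
Start:
***
..*
After rotation 1 (CW):
.*
.*
**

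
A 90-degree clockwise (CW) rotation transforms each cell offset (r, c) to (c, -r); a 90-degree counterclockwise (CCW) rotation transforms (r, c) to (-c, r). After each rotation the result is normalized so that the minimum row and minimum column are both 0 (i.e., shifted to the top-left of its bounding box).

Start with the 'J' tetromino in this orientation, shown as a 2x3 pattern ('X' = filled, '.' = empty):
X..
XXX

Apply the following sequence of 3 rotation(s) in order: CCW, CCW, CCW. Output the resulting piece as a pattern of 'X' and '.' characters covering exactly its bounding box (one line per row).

Start:
X..
XXX
After rotation 1 (CCW):
.X
.X
XX
After rotation 2 (CCW):
XXX
..X
After rotation 3 (CCW):
XX
X.
X.

Answer: XX
X.
X.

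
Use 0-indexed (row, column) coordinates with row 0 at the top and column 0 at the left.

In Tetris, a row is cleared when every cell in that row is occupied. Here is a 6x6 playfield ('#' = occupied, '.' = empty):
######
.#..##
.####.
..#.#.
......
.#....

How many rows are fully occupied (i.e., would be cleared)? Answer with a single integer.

Answer: 1

Derivation:
Check each row:
  row 0: 0 empty cells -> FULL (clear)
  row 1: 3 empty cells -> not full
  row 2: 2 empty cells -> not full
  row 3: 4 empty cells -> not full
  row 4: 6 empty cells -> not full
  row 5: 5 empty cells -> not full
Total rows cleared: 1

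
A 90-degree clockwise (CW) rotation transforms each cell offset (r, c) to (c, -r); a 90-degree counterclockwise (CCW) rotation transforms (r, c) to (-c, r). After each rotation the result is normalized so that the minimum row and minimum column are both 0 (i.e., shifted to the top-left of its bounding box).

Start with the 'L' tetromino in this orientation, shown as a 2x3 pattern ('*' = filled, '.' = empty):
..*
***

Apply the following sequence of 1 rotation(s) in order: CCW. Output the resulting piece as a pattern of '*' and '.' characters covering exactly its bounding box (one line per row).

Start:
..*
***
After rotation 1 (CCW):
**
.*
.*

Answer: **
.*
.*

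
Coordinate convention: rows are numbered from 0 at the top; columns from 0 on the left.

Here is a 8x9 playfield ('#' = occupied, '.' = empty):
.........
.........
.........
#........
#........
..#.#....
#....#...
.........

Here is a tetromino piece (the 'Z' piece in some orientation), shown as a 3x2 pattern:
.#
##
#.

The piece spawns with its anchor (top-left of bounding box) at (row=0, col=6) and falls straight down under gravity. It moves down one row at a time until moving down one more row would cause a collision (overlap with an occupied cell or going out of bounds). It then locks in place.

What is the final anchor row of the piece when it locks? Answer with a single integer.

Answer: 5

Derivation:
Spawn at (row=0, col=6). Try each row:
  row 0: fits
  row 1: fits
  row 2: fits
  row 3: fits
  row 4: fits
  row 5: fits
  row 6: blocked -> lock at row 5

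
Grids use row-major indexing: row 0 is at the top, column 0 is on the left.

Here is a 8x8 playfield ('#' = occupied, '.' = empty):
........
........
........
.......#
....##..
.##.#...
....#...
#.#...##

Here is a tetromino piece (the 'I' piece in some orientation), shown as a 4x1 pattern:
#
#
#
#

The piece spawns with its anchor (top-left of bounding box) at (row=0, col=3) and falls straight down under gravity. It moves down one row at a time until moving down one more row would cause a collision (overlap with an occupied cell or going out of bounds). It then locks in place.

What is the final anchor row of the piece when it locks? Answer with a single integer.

Answer: 4

Derivation:
Spawn at (row=0, col=3). Try each row:
  row 0: fits
  row 1: fits
  row 2: fits
  row 3: fits
  row 4: fits
  row 5: blocked -> lock at row 4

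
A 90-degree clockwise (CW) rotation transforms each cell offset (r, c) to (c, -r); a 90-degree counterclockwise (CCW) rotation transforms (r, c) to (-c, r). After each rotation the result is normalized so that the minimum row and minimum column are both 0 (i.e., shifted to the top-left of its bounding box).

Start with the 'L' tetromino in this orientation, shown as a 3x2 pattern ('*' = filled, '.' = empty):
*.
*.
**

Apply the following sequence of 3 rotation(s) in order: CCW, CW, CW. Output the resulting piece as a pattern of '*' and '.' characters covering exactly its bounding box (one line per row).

Answer: ***
*..

Derivation:
Start:
*.
*.
**
After rotation 1 (CCW):
..*
***
After rotation 2 (CW):
*.
*.
**
After rotation 3 (CW):
***
*..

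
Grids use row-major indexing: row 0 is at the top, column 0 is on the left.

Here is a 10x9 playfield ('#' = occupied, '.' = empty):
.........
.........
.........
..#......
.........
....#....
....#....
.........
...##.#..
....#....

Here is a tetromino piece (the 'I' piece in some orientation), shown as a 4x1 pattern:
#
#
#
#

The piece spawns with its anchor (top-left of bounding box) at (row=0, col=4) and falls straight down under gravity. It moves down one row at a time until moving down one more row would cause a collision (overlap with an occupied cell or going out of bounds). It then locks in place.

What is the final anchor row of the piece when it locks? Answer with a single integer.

Spawn at (row=0, col=4). Try each row:
  row 0: fits
  row 1: fits
  row 2: blocked -> lock at row 1

Answer: 1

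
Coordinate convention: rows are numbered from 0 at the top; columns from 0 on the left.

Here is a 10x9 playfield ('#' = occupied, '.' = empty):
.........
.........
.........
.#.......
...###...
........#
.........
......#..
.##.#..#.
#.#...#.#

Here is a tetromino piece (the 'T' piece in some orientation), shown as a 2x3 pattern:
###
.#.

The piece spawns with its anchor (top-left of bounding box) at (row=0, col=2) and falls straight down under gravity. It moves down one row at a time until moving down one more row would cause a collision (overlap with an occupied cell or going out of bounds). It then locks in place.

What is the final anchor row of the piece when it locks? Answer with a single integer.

Answer: 2

Derivation:
Spawn at (row=0, col=2). Try each row:
  row 0: fits
  row 1: fits
  row 2: fits
  row 3: blocked -> lock at row 2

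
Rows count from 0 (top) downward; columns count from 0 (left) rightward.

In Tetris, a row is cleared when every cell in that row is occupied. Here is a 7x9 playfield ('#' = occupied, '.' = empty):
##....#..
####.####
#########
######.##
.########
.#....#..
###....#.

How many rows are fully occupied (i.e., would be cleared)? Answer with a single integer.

Answer: 1

Derivation:
Check each row:
  row 0: 6 empty cells -> not full
  row 1: 1 empty cell -> not full
  row 2: 0 empty cells -> FULL (clear)
  row 3: 1 empty cell -> not full
  row 4: 1 empty cell -> not full
  row 5: 7 empty cells -> not full
  row 6: 5 empty cells -> not full
Total rows cleared: 1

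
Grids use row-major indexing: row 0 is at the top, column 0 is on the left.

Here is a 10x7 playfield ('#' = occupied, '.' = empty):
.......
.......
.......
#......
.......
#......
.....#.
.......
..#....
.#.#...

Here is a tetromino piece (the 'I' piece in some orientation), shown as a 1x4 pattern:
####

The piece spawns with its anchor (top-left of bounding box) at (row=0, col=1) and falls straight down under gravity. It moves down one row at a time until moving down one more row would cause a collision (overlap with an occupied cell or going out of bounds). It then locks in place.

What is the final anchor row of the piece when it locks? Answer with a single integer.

Spawn at (row=0, col=1). Try each row:
  row 0: fits
  row 1: fits
  row 2: fits
  row 3: fits
  row 4: fits
  row 5: fits
  row 6: fits
  row 7: fits
  row 8: blocked -> lock at row 7

Answer: 7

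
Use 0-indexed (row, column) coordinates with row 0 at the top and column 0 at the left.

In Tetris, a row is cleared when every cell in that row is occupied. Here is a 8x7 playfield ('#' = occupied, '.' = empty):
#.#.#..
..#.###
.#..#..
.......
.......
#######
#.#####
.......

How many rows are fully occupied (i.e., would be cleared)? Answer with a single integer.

Answer: 1

Derivation:
Check each row:
  row 0: 4 empty cells -> not full
  row 1: 3 empty cells -> not full
  row 2: 5 empty cells -> not full
  row 3: 7 empty cells -> not full
  row 4: 7 empty cells -> not full
  row 5: 0 empty cells -> FULL (clear)
  row 6: 1 empty cell -> not full
  row 7: 7 empty cells -> not full
Total rows cleared: 1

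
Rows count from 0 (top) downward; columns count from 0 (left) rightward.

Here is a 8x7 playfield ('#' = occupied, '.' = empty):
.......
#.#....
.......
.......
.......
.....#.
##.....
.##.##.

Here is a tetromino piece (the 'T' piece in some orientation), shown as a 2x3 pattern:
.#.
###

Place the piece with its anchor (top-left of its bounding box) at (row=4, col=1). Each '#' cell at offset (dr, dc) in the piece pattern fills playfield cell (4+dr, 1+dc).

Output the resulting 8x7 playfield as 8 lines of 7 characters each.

Answer: .......
#.#....
.......
.......
..#....
.###.#.
##.....
.##.##.

Derivation:
Fill (4+0,1+1) = (4,2)
Fill (4+1,1+0) = (5,1)
Fill (4+1,1+1) = (5,2)
Fill (4+1,1+2) = (5,3)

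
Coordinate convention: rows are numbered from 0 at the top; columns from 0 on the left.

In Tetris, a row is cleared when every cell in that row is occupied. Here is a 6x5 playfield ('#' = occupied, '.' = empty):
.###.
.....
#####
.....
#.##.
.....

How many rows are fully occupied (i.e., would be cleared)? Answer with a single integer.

Check each row:
  row 0: 2 empty cells -> not full
  row 1: 5 empty cells -> not full
  row 2: 0 empty cells -> FULL (clear)
  row 3: 5 empty cells -> not full
  row 4: 2 empty cells -> not full
  row 5: 5 empty cells -> not full
Total rows cleared: 1

Answer: 1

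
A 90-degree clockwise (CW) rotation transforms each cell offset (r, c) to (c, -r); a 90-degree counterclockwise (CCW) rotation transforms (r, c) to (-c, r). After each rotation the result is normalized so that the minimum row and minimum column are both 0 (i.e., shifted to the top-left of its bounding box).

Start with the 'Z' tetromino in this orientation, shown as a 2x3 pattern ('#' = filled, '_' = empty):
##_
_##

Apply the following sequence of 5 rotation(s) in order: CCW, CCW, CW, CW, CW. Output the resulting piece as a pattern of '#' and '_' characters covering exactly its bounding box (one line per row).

Start:
##_
_##
After rotation 1 (CCW):
_#
##
#_
After rotation 2 (CCW):
##_
_##
After rotation 3 (CW):
_#
##
#_
After rotation 4 (CW):
##_
_##
After rotation 5 (CW):
_#
##
#_

Answer: _#
##
#_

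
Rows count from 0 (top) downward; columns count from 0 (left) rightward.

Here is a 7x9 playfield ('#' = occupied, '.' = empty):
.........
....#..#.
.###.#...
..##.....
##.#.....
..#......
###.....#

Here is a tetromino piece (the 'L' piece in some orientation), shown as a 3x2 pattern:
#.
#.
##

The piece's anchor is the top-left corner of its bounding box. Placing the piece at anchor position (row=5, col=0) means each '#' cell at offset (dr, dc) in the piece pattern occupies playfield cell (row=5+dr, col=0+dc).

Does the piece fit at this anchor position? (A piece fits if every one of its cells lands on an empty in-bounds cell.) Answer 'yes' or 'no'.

Answer: no

Derivation:
Check each piece cell at anchor (5, 0):
  offset (0,0) -> (5,0): empty -> OK
  offset (1,0) -> (6,0): occupied ('#') -> FAIL
  offset (2,0) -> (7,0): out of bounds -> FAIL
  offset (2,1) -> (7,1): out of bounds -> FAIL
All cells valid: no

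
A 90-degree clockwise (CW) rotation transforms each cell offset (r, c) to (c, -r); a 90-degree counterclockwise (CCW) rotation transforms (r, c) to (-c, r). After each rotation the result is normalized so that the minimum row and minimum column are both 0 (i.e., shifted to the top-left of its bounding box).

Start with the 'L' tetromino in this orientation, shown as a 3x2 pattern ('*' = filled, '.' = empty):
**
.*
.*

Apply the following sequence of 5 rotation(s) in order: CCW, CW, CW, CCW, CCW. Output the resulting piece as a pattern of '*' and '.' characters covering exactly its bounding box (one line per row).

Start:
**
.*
.*
After rotation 1 (CCW):
***
*..
After rotation 2 (CW):
**
.*
.*
After rotation 3 (CW):
..*
***
After rotation 4 (CCW):
**
.*
.*
After rotation 5 (CCW):
***
*..

Answer: ***
*..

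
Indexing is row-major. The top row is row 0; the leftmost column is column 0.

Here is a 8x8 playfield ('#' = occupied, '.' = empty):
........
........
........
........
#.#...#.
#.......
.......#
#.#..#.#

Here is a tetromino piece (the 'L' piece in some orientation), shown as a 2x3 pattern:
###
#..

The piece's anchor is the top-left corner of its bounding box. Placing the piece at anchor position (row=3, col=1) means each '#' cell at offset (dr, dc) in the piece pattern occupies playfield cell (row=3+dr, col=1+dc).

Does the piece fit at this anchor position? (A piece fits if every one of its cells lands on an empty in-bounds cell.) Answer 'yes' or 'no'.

Check each piece cell at anchor (3, 1):
  offset (0,0) -> (3,1): empty -> OK
  offset (0,1) -> (3,2): empty -> OK
  offset (0,2) -> (3,3): empty -> OK
  offset (1,0) -> (4,1): empty -> OK
All cells valid: yes

Answer: yes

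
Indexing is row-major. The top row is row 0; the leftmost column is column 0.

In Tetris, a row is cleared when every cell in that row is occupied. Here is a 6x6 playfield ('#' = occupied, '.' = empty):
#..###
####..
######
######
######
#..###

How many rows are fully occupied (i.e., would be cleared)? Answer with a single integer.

Check each row:
  row 0: 2 empty cells -> not full
  row 1: 2 empty cells -> not full
  row 2: 0 empty cells -> FULL (clear)
  row 3: 0 empty cells -> FULL (clear)
  row 4: 0 empty cells -> FULL (clear)
  row 5: 2 empty cells -> not full
Total rows cleared: 3

Answer: 3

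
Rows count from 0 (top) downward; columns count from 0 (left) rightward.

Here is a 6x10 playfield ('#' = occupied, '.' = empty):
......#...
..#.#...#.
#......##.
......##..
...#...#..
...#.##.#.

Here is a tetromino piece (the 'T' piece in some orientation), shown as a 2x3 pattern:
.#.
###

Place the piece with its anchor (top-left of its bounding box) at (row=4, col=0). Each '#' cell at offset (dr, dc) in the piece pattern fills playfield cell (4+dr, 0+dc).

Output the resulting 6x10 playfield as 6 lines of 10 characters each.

Answer: ......#...
..#.#...#.
#......##.
......##..
.#.#...#..
####.##.#.

Derivation:
Fill (4+0,0+1) = (4,1)
Fill (4+1,0+0) = (5,0)
Fill (4+1,0+1) = (5,1)
Fill (4+1,0+2) = (5,2)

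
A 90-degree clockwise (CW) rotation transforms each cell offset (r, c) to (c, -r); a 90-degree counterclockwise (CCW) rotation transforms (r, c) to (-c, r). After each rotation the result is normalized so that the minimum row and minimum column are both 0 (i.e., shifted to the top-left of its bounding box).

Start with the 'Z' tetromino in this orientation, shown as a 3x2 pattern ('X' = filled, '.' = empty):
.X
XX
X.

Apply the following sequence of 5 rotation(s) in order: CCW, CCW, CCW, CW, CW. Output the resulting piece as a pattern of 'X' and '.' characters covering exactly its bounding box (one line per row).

Start:
.X
XX
X.
After rotation 1 (CCW):
XX.
.XX
After rotation 2 (CCW):
.X
XX
X.
After rotation 3 (CCW):
XX.
.XX
After rotation 4 (CW):
.X
XX
X.
After rotation 5 (CW):
XX.
.XX

Answer: XX.
.XX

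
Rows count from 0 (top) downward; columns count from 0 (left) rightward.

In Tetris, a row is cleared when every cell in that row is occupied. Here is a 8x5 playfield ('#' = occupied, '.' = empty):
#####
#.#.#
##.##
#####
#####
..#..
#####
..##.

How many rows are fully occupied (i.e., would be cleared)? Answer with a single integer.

Check each row:
  row 0: 0 empty cells -> FULL (clear)
  row 1: 2 empty cells -> not full
  row 2: 1 empty cell -> not full
  row 3: 0 empty cells -> FULL (clear)
  row 4: 0 empty cells -> FULL (clear)
  row 5: 4 empty cells -> not full
  row 6: 0 empty cells -> FULL (clear)
  row 7: 3 empty cells -> not full
Total rows cleared: 4

Answer: 4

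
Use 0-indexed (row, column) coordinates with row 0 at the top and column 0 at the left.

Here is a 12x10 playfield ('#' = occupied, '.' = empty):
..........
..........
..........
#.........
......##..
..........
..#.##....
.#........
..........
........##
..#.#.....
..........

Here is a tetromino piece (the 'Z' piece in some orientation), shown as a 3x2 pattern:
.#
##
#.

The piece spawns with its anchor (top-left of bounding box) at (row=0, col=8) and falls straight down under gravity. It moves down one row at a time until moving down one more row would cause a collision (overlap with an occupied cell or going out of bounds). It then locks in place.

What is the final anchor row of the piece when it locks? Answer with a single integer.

Spawn at (row=0, col=8). Try each row:
  row 0: fits
  row 1: fits
  row 2: fits
  row 3: fits
  row 4: fits
  row 5: fits
  row 6: fits
  row 7: blocked -> lock at row 6

Answer: 6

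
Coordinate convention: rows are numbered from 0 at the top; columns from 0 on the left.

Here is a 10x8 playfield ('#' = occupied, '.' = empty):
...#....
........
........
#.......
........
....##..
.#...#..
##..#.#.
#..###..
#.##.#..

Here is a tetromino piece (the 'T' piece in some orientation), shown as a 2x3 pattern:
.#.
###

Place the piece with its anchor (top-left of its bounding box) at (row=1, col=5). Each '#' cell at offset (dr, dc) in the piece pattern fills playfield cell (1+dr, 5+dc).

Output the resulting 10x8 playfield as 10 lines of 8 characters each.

Answer: ...#....
......#.
.....###
#.......
........
....##..
.#...#..
##..#.#.
#..###..
#.##.#..

Derivation:
Fill (1+0,5+1) = (1,6)
Fill (1+1,5+0) = (2,5)
Fill (1+1,5+1) = (2,6)
Fill (1+1,5+2) = (2,7)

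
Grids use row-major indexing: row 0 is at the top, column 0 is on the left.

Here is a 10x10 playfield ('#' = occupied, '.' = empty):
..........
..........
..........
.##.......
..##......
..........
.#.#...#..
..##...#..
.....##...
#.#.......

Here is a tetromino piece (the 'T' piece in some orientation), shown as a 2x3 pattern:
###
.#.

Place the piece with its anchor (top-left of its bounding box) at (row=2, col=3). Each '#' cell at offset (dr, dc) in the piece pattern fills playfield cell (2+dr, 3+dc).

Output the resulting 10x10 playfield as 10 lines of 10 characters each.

Answer: ..........
..........
...###....
.##.#.....
..##......
..........
.#.#...#..
..##...#..
.....##...
#.#.......

Derivation:
Fill (2+0,3+0) = (2,3)
Fill (2+0,3+1) = (2,4)
Fill (2+0,3+2) = (2,5)
Fill (2+1,3+1) = (3,4)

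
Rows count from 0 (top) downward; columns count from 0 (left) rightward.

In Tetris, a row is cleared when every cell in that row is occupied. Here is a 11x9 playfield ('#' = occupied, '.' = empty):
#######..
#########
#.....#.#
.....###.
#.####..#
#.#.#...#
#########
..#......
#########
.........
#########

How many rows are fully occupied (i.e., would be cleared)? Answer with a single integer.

Answer: 4

Derivation:
Check each row:
  row 0: 2 empty cells -> not full
  row 1: 0 empty cells -> FULL (clear)
  row 2: 6 empty cells -> not full
  row 3: 6 empty cells -> not full
  row 4: 3 empty cells -> not full
  row 5: 5 empty cells -> not full
  row 6: 0 empty cells -> FULL (clear)
  row 7: 8 empty cells -> not full
  row 8: 0 empty cells -> FULL (clear)
  row 9: 9 empty cells -> not full
  row 10: 0 empty cells -> FULL (clear)
Total rows cleared: 4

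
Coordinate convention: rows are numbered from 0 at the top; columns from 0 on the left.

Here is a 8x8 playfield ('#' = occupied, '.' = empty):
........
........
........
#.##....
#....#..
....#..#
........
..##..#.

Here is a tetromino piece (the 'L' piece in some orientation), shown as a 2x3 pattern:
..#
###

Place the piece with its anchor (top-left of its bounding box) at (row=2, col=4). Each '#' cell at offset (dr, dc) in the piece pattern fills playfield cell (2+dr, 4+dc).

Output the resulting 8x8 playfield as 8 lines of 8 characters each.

Fill (2+0,4+2) = (2,6)
Fill (2+1,4+0) = (3,4)
Fill (2+1,4+1) = (3,5)
Fill (2+1,4+2) = (3,6)

Answer: ........
........
......#.
#.#####.
#....#..
....#..#
........
..##..#.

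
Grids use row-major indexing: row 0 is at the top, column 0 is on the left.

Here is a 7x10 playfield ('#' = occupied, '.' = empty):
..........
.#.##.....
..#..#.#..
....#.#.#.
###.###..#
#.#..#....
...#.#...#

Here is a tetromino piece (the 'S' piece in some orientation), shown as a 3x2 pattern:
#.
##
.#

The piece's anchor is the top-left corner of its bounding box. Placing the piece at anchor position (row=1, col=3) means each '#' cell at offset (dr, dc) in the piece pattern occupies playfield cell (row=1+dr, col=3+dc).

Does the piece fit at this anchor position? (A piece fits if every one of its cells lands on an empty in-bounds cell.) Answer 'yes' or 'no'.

Answer: no

Derivation:
Check each piece cell at anchor (1, 3):
  offset (0,0) -> (1,3): occupied ('#') -> FAIL
  offset (1,0) -> (2,3): empty -> OK
  offset (1,1) -> (2,4): empty -> OK
  offset (2,1) -> (3,4): occupied ('#') -> FAIL
All cells valid: no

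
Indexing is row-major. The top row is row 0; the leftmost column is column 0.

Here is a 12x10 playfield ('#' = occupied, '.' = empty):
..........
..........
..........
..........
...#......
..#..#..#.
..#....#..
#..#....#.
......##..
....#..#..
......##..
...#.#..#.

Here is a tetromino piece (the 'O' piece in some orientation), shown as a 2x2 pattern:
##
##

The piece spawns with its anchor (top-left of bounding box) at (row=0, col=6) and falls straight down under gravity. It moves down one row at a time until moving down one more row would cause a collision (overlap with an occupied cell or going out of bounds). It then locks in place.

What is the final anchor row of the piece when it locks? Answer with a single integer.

Answer: 4

Derivation:
Spawn at (row=0, col=6). Try each row:
  row 0: fits
  row 1: fits
  row 2: fits
  row 3: fits
  row 4: fits
  row 5: blocked -> lock at row 4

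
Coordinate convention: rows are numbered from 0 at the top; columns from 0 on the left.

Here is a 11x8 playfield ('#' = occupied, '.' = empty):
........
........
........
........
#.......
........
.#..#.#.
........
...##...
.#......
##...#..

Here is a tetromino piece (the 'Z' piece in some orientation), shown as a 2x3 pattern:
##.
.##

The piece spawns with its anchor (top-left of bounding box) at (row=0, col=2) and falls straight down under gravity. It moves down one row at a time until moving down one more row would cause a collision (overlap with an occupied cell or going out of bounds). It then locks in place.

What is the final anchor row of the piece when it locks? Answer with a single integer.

Spawn at (row=0, col=2). Try each row:
  row 0: fits
  row 1: fits
  row 2: fits
  row 3: fits
  row 4: fits
  row 5: blocked -> lock at row 4

Answer: 4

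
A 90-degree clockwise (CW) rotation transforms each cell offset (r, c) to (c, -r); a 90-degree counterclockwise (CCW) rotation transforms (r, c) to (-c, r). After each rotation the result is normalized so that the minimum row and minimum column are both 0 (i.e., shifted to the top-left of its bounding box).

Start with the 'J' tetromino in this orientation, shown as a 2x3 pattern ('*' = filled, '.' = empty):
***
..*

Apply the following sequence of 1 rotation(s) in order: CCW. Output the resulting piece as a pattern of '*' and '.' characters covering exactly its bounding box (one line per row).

Start:
***
..*
After rotation 1 (CCW):
**
*.
*.

Answer: **
*.
*.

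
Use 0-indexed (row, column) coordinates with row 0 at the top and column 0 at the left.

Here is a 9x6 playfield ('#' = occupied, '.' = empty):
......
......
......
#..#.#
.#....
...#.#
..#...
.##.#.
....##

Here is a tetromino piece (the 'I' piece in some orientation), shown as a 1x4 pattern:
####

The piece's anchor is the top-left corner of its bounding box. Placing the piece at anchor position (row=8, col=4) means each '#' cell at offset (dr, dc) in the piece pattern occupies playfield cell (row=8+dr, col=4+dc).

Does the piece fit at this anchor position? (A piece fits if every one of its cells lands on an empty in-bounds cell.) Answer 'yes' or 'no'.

Check each piece cell at anchor (8, 4):
  offset (0,0) -> (8,4): occupied ('#') -> FAIL
  offset (0,1) -> (8,5): occupied ('#') -> FAIL
  offset (0,2) -> (8,6): out of bounds -> FAIL
  offset (0,3) -> (8,7): out of bounds -> FAIL
All cells valid: no

Answer: no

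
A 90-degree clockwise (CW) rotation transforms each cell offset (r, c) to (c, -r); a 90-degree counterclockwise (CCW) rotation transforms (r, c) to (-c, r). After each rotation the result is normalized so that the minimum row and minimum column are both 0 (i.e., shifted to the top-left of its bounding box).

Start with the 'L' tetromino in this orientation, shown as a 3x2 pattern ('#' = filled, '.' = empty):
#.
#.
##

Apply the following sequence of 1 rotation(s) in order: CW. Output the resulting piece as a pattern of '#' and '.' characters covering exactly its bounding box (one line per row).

Start:
#.
#.
##
After rotation 1 (CW):
###
#..

Answer: ###
#..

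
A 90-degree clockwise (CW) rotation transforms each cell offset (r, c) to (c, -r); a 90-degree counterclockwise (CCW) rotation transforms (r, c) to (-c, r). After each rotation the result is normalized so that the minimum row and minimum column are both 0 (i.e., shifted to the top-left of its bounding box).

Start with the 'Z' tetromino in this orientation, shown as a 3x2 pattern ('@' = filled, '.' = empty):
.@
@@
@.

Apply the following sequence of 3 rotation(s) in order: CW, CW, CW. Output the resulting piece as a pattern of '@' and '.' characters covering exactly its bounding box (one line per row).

Answer: @@.
.@@

Derivation:
Start:
.@
@@
@.
After rotation 1 (CW):
@@.
.@@
After rotation 2 (CW):
.@
@@
@.
After rotation 3 (CW):
@@.
.@@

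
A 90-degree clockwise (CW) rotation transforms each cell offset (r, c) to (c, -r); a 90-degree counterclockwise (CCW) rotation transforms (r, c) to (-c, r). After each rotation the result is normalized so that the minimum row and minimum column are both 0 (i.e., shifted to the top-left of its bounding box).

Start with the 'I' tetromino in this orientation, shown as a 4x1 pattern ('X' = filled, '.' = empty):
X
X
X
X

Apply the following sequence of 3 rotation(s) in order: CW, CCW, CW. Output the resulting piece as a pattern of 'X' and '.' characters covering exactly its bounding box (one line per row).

Start:
X
X
X
X
After rotation 1 (CW):
XXXX
After rotation 2 (CCW):
X
X
X
X
After rotation 3 (CW):
XXXX

Answer: XXXX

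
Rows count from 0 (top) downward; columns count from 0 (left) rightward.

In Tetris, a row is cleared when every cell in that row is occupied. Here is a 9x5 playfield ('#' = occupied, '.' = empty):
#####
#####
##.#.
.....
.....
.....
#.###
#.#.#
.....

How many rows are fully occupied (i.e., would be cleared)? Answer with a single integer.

Answer: 2

Derivation:
Check each row:
  row 0: 0 empty cells -> FULL (clear)
  row 1: 0 empty cells -> FULL (clear)
  row 2: 2 empty cells -> not full
  row 3: 5 empty cells -> not full
  row 4: 5 empty cells -> not full
  row 5: 5 empty cells -> not full
  row 6: 1 empty cell -> not full
  row 7: 2 empty cells -> not full
  row 8: 5 empty cells -> not full
Total rows cleared: 2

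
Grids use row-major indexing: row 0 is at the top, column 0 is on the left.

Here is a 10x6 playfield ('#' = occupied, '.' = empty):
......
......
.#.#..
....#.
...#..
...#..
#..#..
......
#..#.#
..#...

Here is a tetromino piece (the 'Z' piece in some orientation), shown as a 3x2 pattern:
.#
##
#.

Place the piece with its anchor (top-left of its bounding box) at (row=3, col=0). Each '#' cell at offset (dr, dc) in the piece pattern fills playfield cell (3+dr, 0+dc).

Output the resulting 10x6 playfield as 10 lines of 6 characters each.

Answer: ......
......
.#.#..
.#..#.
##.#..
#..#..
#..#..
......
#..#.#
..#...

Derivation:
Fill (3+0,0+1) = (3,1)
Fill (3+1,0+0) = (4,0)
Fill (3+1,0+1) = (4,1)
Fill (3+2,0+0) = (5,0)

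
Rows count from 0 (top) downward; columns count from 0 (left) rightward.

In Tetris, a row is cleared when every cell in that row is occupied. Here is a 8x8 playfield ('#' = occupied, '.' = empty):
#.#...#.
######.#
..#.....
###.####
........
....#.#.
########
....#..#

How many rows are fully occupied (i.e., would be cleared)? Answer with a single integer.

Check each row:
  row 0: 5 empty cells -> not full
  row 1: 1 empty cell -> not full
  row 2: 7 empty cells -> not full
  row 3: 1 empty cell -> not full
  row 4: 8 empty cells -> not full
  row 5: 6 empty cells -> not full
  row 6: 0 empty cells -> FULL (clear)
  row 7: 6 empty cells -> not full
Total rows cleared: 1

Answer: 1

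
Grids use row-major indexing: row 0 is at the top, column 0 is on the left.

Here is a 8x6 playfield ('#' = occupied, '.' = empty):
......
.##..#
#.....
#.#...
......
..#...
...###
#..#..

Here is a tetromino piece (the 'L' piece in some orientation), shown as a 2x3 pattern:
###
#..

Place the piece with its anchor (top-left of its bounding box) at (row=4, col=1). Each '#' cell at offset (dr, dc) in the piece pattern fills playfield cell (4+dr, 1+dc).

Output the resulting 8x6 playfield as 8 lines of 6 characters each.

Answer: ......
.##..#
#.....
#.#...
.###..
.##...
...###
#..#..

Derivation:
Fill (4+0,1+0) = (4,1)
Fill (4+0,1+1) = (4,2)
Fill (4+0,1+2) = (4,3)
Fill (4+1,1+0) = (5,1)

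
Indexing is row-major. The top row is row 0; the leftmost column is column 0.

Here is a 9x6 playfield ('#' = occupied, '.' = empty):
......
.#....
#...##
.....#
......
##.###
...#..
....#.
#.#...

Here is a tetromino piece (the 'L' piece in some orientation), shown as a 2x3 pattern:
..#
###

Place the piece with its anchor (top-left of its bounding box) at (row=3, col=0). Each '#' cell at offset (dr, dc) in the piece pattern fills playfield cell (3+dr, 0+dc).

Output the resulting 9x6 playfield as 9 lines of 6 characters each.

Fill (3+0,0+2) = (3,2)
Fill (3+1,0+0) = (4,0)
Fill (3+1,0+1) = (4,1)
Fill (3+1,0+2) = (4,2)

Answer: ......
.#....
#...##
..#..#
###...
##.###
...#..
....#.
#.#...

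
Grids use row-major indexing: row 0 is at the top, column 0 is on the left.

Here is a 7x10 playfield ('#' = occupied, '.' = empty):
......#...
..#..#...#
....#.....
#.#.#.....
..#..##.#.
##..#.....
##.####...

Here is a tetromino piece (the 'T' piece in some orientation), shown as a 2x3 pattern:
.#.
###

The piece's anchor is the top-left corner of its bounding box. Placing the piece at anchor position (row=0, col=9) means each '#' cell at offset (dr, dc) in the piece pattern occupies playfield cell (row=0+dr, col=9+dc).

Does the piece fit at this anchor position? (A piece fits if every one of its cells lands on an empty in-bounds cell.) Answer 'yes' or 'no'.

Check each piece cell at anchor (0, 9):
  offset (0,1) -> (0,10): out of bounds -> FAIL
  offset (1,0) -> (1,9): occupied ('#') -> FAIL
  offset (1,1) -> (1,10): out of bounds -> FAIL
  offset (1,2) -> (1,11): out of bounds -> FAIL
All cells valid: no

Answer: no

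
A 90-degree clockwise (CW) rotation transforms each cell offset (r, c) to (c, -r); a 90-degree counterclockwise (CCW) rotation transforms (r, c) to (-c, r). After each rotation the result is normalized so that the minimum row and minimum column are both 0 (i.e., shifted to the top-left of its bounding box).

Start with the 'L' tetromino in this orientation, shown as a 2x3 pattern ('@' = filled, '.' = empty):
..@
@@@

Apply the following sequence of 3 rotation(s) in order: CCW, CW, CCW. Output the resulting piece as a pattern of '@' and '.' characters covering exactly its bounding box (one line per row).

Start:
..@
@@@
After rotation 1 (CCW):
@@
.@
.@
After rotation 2 (CW):
..@
@@@
After rotation 3 (CCW):
@@
.@
.@

Answer: @@
.@
.@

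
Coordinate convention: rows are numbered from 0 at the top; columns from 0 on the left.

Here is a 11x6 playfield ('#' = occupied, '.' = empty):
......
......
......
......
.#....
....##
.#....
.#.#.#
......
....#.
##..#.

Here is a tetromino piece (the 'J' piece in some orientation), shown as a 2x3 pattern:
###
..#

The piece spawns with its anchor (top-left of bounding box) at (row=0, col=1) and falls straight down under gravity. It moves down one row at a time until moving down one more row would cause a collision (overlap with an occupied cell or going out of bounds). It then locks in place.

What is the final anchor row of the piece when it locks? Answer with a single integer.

Spawn at (row=0, col=1). Try each row:
  row 0: fits
  row 1: fits
  row 2: fits
  row 3: fits
  row 4: blocked -> lock at row 3

Answer: 3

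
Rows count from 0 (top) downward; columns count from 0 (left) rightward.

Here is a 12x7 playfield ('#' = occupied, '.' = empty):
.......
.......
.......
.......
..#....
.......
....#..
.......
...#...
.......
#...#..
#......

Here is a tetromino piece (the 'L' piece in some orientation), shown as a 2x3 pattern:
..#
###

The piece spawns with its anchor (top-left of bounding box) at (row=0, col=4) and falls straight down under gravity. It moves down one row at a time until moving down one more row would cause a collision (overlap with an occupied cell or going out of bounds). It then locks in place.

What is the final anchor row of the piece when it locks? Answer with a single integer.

Spawn at (row=0, col=4). Try each row:
  row 0: fits
  row 1: fits
  row 2: fits
  row 3: fits
  row 4: fits
  row 5: blocked -> lock at row 4

Answer: 4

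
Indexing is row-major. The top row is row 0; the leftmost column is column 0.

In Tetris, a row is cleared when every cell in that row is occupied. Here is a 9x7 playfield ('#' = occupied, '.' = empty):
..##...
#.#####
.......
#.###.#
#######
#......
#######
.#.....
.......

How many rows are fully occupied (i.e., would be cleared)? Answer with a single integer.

Answer: 2

Derivation:
Check each row:
  row 0: 5 empty cells -> not full
  row 1: 1 empty cell -> not full
  row 2: 7 empty cells -> not full
  row 3: 2 empty cells -> not full
  row 4: 0 empty cells -> FULL (clear)
  row 5: 6 empty cells -> not full
  row 6: 0 empty cells -> FULL (clear)
  row 7: 6 empty cells -> not full
  row 8: 7 empty cells -> not full
Total rows cleared: 2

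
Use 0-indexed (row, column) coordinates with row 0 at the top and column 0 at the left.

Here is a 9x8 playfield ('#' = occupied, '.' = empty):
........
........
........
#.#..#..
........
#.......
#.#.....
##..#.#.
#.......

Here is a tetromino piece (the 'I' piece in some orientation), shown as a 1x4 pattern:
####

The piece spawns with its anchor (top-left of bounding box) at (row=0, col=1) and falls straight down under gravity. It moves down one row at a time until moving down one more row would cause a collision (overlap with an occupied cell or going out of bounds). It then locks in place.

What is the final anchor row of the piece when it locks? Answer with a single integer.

Spawn at (row=0, col=1). Try each row:
  row 0: fits
  row 1: fits
  row 2: fits
  row 3: blocked -> lock at row 2

Answer: 2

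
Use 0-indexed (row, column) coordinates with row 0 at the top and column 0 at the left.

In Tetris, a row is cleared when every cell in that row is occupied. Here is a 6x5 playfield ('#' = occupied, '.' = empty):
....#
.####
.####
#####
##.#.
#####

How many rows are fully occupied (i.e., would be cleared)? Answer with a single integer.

Answer: 2

Derivation:
Check each row:
  row 0: 4 empty cells -> not full
  row 1: 1 empty cell -> not full
  row 2: 1 empty cell -> not full
  row 3: 0 empty cells -> FULL (clear)
  row 4: 2 empty cells -> not full
  row 5: 0 empty cells -> FULL (clear)
Total rows cleared: 2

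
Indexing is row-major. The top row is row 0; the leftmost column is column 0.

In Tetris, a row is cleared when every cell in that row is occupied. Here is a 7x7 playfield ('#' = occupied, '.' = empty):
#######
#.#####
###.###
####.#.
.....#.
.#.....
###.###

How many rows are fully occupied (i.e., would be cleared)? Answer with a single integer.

Answer: 1

Derivation:
Check each row:
  row 0: 0 empty cells -> FULL (clear)
  row 1: 1 empty cell -> not full
  row 2: 1 empty cell -> not full
  row 3: 2 empty cells -> not full
  row 4: 6 empty cells -> not full
  row 5: 6 empty cells -> not full
  row 6: 1 empty cell -> not full
Total rows cleared: 1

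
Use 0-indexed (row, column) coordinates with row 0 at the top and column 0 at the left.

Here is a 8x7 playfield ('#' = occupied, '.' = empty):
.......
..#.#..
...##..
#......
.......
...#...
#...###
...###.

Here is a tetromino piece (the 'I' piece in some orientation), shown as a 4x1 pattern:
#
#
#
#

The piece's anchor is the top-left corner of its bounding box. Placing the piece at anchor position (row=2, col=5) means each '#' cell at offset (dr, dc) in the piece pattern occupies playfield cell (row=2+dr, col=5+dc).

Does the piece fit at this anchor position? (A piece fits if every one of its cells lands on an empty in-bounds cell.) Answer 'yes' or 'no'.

Check each piece cell at anchor (2, 5):
  offset (0,0) -> (2,5): empty -> OK
  offset (1,0) -> (3,5): empty -> OK
  offset (2,0) -> (4,5): empty -> OK
  offset (3,0) -> (5,5): empty -> OK
All cells valid: yes

Answer: yes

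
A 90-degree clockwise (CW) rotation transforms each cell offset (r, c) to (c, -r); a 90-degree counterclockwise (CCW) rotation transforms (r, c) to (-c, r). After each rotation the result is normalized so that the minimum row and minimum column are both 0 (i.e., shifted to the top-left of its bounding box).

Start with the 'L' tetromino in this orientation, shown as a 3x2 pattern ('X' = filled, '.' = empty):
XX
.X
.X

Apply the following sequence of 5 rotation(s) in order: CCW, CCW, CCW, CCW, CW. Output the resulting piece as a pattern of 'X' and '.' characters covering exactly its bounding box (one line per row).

Answer: ..X
XXX

Derivation:
Start:
XX
.X
.X
After rotation 1 (CCW):
XXX
X..
After rotation 2 (CCW):
X.
X.
XX
After rotation 3 (CCW):
..X
XXX
After rotation 4 (CCW):
XX
.X
.X
After rotation 5 (CW):
..X
XXX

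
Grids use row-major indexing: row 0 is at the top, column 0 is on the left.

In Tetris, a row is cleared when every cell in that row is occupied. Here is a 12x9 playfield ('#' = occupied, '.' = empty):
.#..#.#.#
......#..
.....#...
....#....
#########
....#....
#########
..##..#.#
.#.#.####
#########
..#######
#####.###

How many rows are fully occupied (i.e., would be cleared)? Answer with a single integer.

Answer: 3

Derivation:
Check each row:
  row 0: 5 empty cells -> not full
  row 1: 8 empty cells -> not full
  row 2: 8 empty cells -> not full
  row 3: 8 empty cells -> not full
  row 4: 0 empty cells -> FULL (clear)
  row 5: 8 empty cells -> not full
  row 6: 0 empty cells -> FULL (clear)
  row 7: 5 empty cells -> not full
  row 8: 3 empty cells -> not full
  row 9: 0 empty cells -> FULL (clear)
  row 10: 2 empty cells -> not full
  row 11: 1 empty cell -> not full
Total rows cleared: 3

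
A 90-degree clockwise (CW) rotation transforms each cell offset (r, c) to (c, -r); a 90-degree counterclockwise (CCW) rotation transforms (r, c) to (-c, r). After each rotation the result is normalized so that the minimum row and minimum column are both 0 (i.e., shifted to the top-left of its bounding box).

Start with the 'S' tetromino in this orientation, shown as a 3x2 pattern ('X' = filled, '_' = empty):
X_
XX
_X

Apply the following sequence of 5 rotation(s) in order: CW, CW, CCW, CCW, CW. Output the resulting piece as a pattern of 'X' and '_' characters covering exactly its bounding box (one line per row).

Start:
X_
XX
_X
After rotation 1 (CW):
_XX
XX_
After rotation 2 (CW):
X_
XX
_X
After rotation 3 (CCW):
_XX
XX_
After rotation 4 (CCW):
X_
XX
_X
After rotation 5 (CW):
_XX
XX_

Answer: _XX
XX_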